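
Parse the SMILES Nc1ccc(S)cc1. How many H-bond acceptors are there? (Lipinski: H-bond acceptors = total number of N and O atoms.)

1

N atoms: 1; O atoms: 0.
Lipinski HBA = 1 + 0 = 1.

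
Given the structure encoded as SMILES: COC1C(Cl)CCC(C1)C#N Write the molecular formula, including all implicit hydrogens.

C8H12ClNO

Walk through each heavy atom and fill implicit hydrogens from standard valence (C 4, N 3, O 2, S 2, halogen 1):
  atom 1: C, bond orders sum to 1 (valence 4) → 3 H
  atom 2: O, bond orders sum to 2 (valence 2) → 0 H
  atom 3: C, bond orders sum to 3 (valence 4) → 1 H
  atom 4: C, bond orders sum to 3 (valence 4) → 1 H
  atom 5: Cl (halogen, monovalent) → 0 H
  atom 6: C, bond orders sum to 2 (valence 4) → 2 H
  atom 7: C, bond orders sum to 2 (valence 4) → 2 H
  atom 8: C, bond orders sum to 3 (valence 4) → 1 H
  atom 9: C, bond orders sum to 2 (valence 4) → 2 H
  atom 10: C, bond orders sum to 4 (valence 4) → 0 H
  atom 11: N, bond orders sum to 3 (valence 3) → 0 H
Totals → C:8, H:12, Cl:1, N:1, O:1.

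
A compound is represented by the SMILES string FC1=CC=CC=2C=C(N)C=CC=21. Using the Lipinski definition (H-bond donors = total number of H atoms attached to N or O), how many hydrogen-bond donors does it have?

2

Donors: find every N or O and count the H atoms it carries.
  atom 9 (N): bond orders sum to 1 → 2 H
Lipinski HBD = 2.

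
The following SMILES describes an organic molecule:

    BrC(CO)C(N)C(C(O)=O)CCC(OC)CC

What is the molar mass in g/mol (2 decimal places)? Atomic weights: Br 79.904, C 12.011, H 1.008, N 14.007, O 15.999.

First, the molecular formula is C11H22BrNO4 (counting implicit H from valence).
  Br: 1 × 79.904 = 79.904
  C: 11 × 12.011 = 132.121
  H: 22 × 1.008 = 22.176
  N: 1 × 14.007 = 14.007
  O: 4 × 15.999 = 63.996
Sum: 1×79.904 + 11×12.011 + 22×1.008 + 1×14.007 + 4×15.999 = 312.204 → 312.20 g/mol.

312.20 g/mol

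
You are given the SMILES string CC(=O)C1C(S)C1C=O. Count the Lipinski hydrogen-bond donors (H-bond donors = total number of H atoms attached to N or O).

0

Donors: find every N or O and count the H atoms it carries.
  atom 3 (O): bond orders sum to 2 → 0 H
  atom 9 (O): bond orders sum to 2 → 0 H
Lipinski HBD = 0.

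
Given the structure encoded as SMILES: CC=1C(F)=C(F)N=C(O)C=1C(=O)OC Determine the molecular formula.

Walk through each heavy atom and fill implicit hydrogens from standard valence (C 4, N 3, O 2, S 2, halogen 1):
  atom 1: C, bond orders sum to 1 (valence 4) → 3 H
  atom 2: C, bond orders sum to 4 (valence 4) → 0 H
  atom 3: C, bond orders sum to 4 (valence 4) → 0 H
  atom 4: F (halogen, monovalent) → 0 H
  atom 5: C, bond orders sum to 4 (valence 4) → 0 H
  atom 6: F (halogen, monovalent) → 0 H
  atom 7: N, bond orders sum to 3 (valence 3) → 0 H
  atom 8: C, bond orders sum to 4 (valence 4) → 0 H
  atom 9: O, bond orders sum to 1 (valence 2) → 1 H
  atom 10: C, bond orders sum to 4 (valence 4) → 0 H
  atom 11: C, bond orders sum to 4 (valence 4) → 0 H
  atom 12: O, bond orders sum to 2 (valence 2) → 0 H
  atom 13: O, bond orders sum to 2 (valence 2) → 0 H
  atom 14: C, bond orders sum to 1 (valence 4) → 3 H
Totals → C:8, H:7, F:2, N:1, O:3.
In Hill order: C8H7F2NO3.

C8H7F2NO3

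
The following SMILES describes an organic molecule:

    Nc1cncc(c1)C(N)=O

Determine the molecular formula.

C6H7N3O

Walk through each heavy atom and fill implicit hydrogens from standard valence (C 4, N 3, O 2, S 2, halogen 1); for lowercase aromatic atoms, an aromatic c carries 1 H when it has two neighbours and 0 H with three, and aromatic n carries 0 H:
  atom 1: N, bond orders sum to 1 (valence 3) → 2 H
  atom 2: aromatic c, 3 neighbours → 0 H
  atom 3: aromatic c, 2 neighbours → 1 H
  atom 4: aromatic n, 2 neighbours → 0 H
  atom 5: aromatic c, 2 neighbours → 1 H
  atom 6: aromatic c, 3 neighbours → 0 H
  atom 7: aromatic c, 2 neighbours → 1 H
  atom 8: C, bond orders sum to 4 (valence 4) → 0 H
  atom 9: N, bond orders sum to 1 (valence 3) → 2 H
  atom 10: O, bond orders sum to 2 (valence 2) → 0 H
Totals → C:6, H:7, N:3, O:1.
In Hill order: C6H7N3O.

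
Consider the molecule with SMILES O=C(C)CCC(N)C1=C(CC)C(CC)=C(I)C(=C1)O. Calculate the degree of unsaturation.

Degree of unsaturation = (number of rings) + (number of π bonds).
Ring closures in the SMILES: 1.
π bonds: 4 double bonds (each 1 DoU) → 4 DoU from unsaturation.
Total DoU = 1 + 4 = 5.

5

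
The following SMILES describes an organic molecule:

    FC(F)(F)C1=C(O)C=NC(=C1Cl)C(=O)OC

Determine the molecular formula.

Walk through each heavy atom and fill implicit hydrogens from standard valence (C 4, N 3, O 2, S 2, halogen 1):
  atom 1: F (halogen, monovalent) → 0 H
  atom 2: C, bond orders sum to 4 (valence 4) → 0 H
  atom 3: F (halogen, monovalent) → 0 H
  atom 4: F (halogen, monovalent) → 0 H
  atom 5: C, bond orders sum to 4 (valence 4) → 0 H
  atom 6: C, bond orders sum to 4 (valence 4) → 0 H
  atom 7: O, bond orders sum to 1 (valence 2) → 1 H
  atom 8: C, bond orders sum to 3 (valence 4) → 1 H
  atom 9: N, bond orders sum to 3 (valence 3) → 0 H
  atom 10: C, bond orders sum to 4 (valence 4) → 0 H
  atom 11: C, bond orders sum to 4 (valence 4) → 0 H
  atom 12: Cl (halogen, monovalent) → 0 H
  atom 13: C, bond orders sum to 4 (valence 4) → 0 H
  atom 14: O, bond orders sum to 2 (valence 2) → 0 H
  atom 15: O, bond orders sum to 2 (valence 2) → 0 H
  atom 16: C, bond orders sum to 1 (valence 4) → 3 H
Totals → C:8, H:5, Cl:1, F:3, N:1, O:3.

C8H5ClF3NO3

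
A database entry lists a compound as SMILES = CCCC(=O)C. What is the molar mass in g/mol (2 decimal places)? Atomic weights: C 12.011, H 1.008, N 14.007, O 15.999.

86.13 g/mol

First, the molecular formula is C5H10O (counting implicit H from valence).
  C: 5 × 12.011 = 60.055
  H: 10 × 1.008 = 10.080
  O: 1 × 15.999 = 15.999
Sum: 5×12.011 + 10×1.008 + 1×15.999 = 86.134 → 86.13 g/mol.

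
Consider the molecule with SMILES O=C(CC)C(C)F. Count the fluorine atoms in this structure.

Scan the SMILES for F atoms (remember two-letter symbols like Cl and Br are single atoms).
Fluorine count: 1.

1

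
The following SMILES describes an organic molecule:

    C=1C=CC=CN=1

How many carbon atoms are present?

5

Count every carbon token in the SMILES (each C, including those in ring-closure positions and inside branches).
Carbon count: 5.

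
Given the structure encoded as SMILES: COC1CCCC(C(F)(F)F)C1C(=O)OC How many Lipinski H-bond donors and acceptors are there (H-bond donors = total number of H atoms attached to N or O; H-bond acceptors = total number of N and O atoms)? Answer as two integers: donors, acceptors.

0, 3

Donors: find every N or O and count the H atoms it carries.
  atom 2 (O): bond orders sum to 2 → 0 H
  atom 14 (O): bond orders sum to 2 → 0 H
  atom 15 (O): bond orders sum to 2 → 0 H
Lipinski HBD = 0.
Acceptors: N atoms = 0, O atoms = 3 → HBA = 3.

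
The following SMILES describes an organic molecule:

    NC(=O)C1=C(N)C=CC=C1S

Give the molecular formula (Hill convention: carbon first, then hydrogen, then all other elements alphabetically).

C7H8N2OS

Walk through each heavy atom and fill implicit hydrogens from standard valence (C 4, N 3, O 2, S 2, halogen 1):
  atom 1: N, bond orders sum to 1 (valence 3) → 2 H
  atom 2: C, bond orders sum to 4 (valence 4) → 0 H
  atom 3: O, bond orders sum to 2 (valence 2) → 0 H
  atom 4: C, bond orders sum to 4 (valence 4) → 0 H
  atom 5: C, bond orders sum to 4 (valence 4) → 0 H
  atom 6: N, bond orders sum to 1 (valence 3) → 2 H
  atom 7: C, bond orders sum to 3 (valence 4) → 1 H
  atom 8: C, bond orders sum to 3 (valence 4) → 1 H
  atom 9: C, bond orders sum to 3 (valence 4) → 1 H
  atom 10: C, bond orders sum to 4 (valence 4) → 0 H
  atom 11: S, bond orders sum to 1 (valence 2) → 1 H
Totals → C:7, H:8, N:2, O:1, S:1.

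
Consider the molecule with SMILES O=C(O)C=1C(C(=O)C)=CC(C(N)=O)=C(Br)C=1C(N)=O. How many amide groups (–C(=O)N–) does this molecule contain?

The amide motif appears at heavy-atom positions 11, 17 in the SMILES.
Other groups present: 1 carboxylic acid, 1 ketone.
Amide count: 2.

2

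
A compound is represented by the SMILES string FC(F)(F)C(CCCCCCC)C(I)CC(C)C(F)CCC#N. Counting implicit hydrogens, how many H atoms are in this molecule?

Walk through each heavy atom and fill implicit hydrogens from standard valence (C 4, N 3, O 2, S 2, halogen 1):
  atom 1: F (halogen, monovalent) → 0 H
  atom 2: C, bond orders sum to 4 (valence 4) → 0 H
  atom 3: F (halogen, monovalent) → 0 H
  atom 4: F (halogen, monovalent) → 0 H
  atom 5: C, bond orders sum to 3 (valence 4) → 1 H
  atom 6: C, bond orders sum to 2 (valence 4) → 2 H
  atom 7: C, bond orders sum to 2 (valence 4) → 2 H
  atom 8: C, bond orders sum to 2 (valence 4) → 2 H
  atom 9: C, bond orders sum to 2 (valence 4) → 2 H
  atom 10: C, bond orders sum to 2 (valence 4) → 2 H
  atom 11: C, bond orders sum to 2 (valence 4) → 2 H
  atom 12: C, bond orders sum to 1 (valence 4) → 3 H
  atom 13: C, bond orders sum to 3 (valence 4) → 1 H
  atom 14: I (halogen, monovalent) → 0 H
  atom 15: C, bond orders sum to 2 (valence 4) → 2 H
  atom 16: C, bond orders sum to 3 (valence 4) → 1 H
  atom 17: C, bond orders sum to 1 (valence 4) → 3 H
  atom 18: C, bond orders sum to 3 (valence 4) → 1 H
  atom 19: F (halogen, monovalent) → 0 H
  atom 20: C, bond orders sum to 2 (valence 4) → 2 H
  atom 21: C, bond orders sum to 2 (valence 4) → 2 H
  atom 22: C, bond orders sum to 4 (valence 4) → 0 H
  atom 23: N, bond orders sum to 3 (valence 3) → 0 H
Total hydrogens: 28.

28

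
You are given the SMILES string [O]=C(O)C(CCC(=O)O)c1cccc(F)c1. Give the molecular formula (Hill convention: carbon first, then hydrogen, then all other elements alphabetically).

C11H11FO4

Walk through each heavy atom and fill implicit hydrogens from standard valence (C 4, N 3, O 2, S 2, halogen 1); for lowercase aromatic atoms, an aromatic c carries 1 H when it has two neighbours and 0 H with three, and aromatic n carries 0 H:
  atom 1: O with explicit H count 0
  atom 2: C, bond orders sum to 4 (valence 4) → 0 H
  atom 3: O, bond orders sum to 1 (valence 2) → 1 H
  atom 4: C, bond orders sum to 3 (valence 4) → 1 H
  atom 5: C, bond orders sum to 2 (valence 4) → 2 H
  atom 6: C, bond orders sum to 2 (valence 4) → 2 H
  atom 7: C, bond orders sum to 4 (valence 4) → 0 H
  atom 8: O, bond orders sum to 2 (valence 2) → 0 H
  atom 9: O, bond orders sum to 1 (valence 2) → 1 H
  atom 10: aromatic c, 3 neighbours → 0 H
  atom 11: aromatic c, 2 neighbours → 1 H
  atom 12: aromatic c, 2 neighbours → 1 H
  atom 13: aromatic c, 2 neighbours → 1 H
  atom 14: aromatic c, 3 neighbours → 0 H
  atom 15: F (halogen, monovalent) → 0 H
  atom 16: aromatic c, 2 neighbours → 1 H
Totals → C:11, H:11, F:1, O:4.
In Hill order: C11H11FO4.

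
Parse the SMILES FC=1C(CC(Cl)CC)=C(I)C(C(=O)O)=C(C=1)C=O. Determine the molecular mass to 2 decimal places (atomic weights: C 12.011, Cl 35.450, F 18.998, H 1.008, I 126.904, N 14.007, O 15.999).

First, the molecular formula is C12H11ClFIO3 (counting implicit H from valence).
  C: 12 × 12.011 = 144.132
  Cl: 1 × 35.450 = 35.450
  F: 1 × 18.998 = 18.998
  H: 11 × 1.008 = 11.088
  I: 1 × 126.904 = 126.904
  O: 3 × 15.999 = 47.997
Sum: 12×12.011 + 1×35.450 + 1×18.998 + 11×1.008 + 1×126.904 + 3×15.999 = 384.569 → 384.57 g/mol.

384.57 g/mol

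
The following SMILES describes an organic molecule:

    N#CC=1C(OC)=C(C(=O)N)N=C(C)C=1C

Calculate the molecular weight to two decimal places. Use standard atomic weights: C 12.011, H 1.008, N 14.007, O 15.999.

First, the molecular formula is C10H11N3O2 (counting implicit H from valence).
  C: 10 × 12.011 = 120.110
  H: 11 × 1.008 = 11.088
  N: 3 × 14.007 = 42.021
  O: 2 × 15.999 = 31.998
Sum: 10×12.011 + 11×1.008 + 3×14.007 + 2×15.999 = 205.217 → 205.22 g/mol.

205.22 g/mol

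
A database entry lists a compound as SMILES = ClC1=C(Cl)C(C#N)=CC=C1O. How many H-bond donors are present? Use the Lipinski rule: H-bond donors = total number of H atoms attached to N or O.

Donors: find every N or O and count the H atoms it carries.
  atom 7 (N): bond orders sum to 3 → 0 H
  atom 11 (O): bond orders sum to 1 → 1 H
Lipinski HBD = 1.

1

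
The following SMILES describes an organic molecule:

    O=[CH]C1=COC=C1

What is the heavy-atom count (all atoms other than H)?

Every atom symbol written in the SMILES (organic subset) is one heavy atom; implicit H are not written.
Heavy atoms by element → C:5, O:2.
Total: 7.

7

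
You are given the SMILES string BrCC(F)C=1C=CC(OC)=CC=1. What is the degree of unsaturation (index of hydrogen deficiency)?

Molecular formula: C9H10BrFO.
DoU = (2C + 2 + N − H − X) / 2, where X is the halogen count and O/S are ignored.
    = (2·9 + 2 + 0 − 10 − 2) / 2 = 8 / 2 = 4.

4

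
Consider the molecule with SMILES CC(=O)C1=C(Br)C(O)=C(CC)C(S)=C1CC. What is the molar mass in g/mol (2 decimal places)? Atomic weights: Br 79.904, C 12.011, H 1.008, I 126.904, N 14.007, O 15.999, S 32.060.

First, the molecular formula is C12H15BrO2S (counting implicit H from valence).
  Br: 1 × 79.904 = 79.904
  C: 12 × 12.011 = 144.132
  H: 15 × 1.008 = 15.120
  O: 2 × 15.999 = 31.998
  S: 1 × 32.060 = 32.060
Sum: 1×79.904 + 12×12.011 + 15×1.008 + 2×15.999 + 1×32.060 = 303.214 → 303.21 g/mol.

303.21 g/mol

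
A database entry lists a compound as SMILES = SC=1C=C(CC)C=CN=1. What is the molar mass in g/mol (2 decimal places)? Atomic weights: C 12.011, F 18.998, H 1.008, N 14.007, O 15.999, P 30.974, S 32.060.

139.22 g/mol

First, the molecular formula is C7H9NS (counting implicit H from valence).
  C: 7 × 12.011 = 84.077
  H: 9 × 1.008 = 9.072
  N: 1 × 14.007 = 14.007
  S: 1 × 32.060 = 32.060
Sum: 7×12.011 + 9×1.008 + 1×14.007 + 1×32.060 = 139.216 → 139.22 g/mol.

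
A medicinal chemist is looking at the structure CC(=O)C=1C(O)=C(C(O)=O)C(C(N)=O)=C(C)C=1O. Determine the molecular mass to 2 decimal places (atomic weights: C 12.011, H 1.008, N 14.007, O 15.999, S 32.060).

253.21 g/mol

First, the molecular formula is C11H11NO6 (counting implicit H from valence).
  C: 11 × 12.011 = 132.121
  H: 11 × 1.008 = 11.088
  N: 1 × 14.007 = 14.007
  O: 6 × 15.999 = 95.994
Sum: 11×12.011 + 11×1.008 + 1×14.007 + 6×15.999 = 253.210 → 253.21 g/mol.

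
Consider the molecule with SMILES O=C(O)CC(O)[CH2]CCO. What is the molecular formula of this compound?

Walk through each heavy atom and fill implicit hydrogens from standard valence (C 4, N 3, O 2, S 2, halogen 1):
  atom 1: O, bond orders sum to 2 (valence 2) → 0 H
  atom 2: C, bond orders sum to 4 (valence 4) → 0 H
  atom 3: O, bond orders sum to 1 (valence 2) → 1 H
  atom 4: C, bond orders sum to 2 (valence 4) → 2 H
  atom 5: C, bond orders sum to 3 (valence 4) → 1 H
  atom 6: O, bond orders sum to 1 (valence 2) → 1 H
  atom 7: C with explicit H count 2
  atom 8: C, bond orders sum to 2 (valence 4) → 2 H
  atom 9: C, bond orders sum to 2 (valence 4) → 2 H
  atom 10: O, bond orders sum to 1 (valence 2) → 1 H
Totals → C:6, H:12, O:4.
In Hill order: C6H12O4.

C6H12O4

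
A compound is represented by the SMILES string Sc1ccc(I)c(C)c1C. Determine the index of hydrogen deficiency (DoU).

Molecular formula: C8H9IS.
DoU = (2C + 2 + N − H − X) / 2, where X is the halogen count and O/S are ignored.
    = (2·8 + 2 + 0 − 9 − 1) / 2 = 8 / 2 = 4.

4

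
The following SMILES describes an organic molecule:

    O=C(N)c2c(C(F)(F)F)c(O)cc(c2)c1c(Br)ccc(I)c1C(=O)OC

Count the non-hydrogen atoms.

Every atom symbol written in the SMILES (organic subset) is one heavy atom; implicit H are not written.
Heavy atoms by element → Br:1, C:16, F:3, I:1, N:1, O:4.
Total: 26.

26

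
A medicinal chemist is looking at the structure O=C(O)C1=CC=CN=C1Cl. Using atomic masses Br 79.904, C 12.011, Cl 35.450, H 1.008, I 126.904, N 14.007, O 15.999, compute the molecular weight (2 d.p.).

157.55 g/mol

First, the molecular formula is C6H4ClNO2 (counting implicit H from valence).
  C: 6 × 12.011 = 72.066
  Cl: 1 × 35.450 = 35.450
  H: 4 × 1.008 = 4.032
  N: 1 × 14.007 = 14.007
  O: 2 × 15.999 = 31.998
Sum: 6×12.011 + 1×35.450 + 4×1.008 + 1×14.007 + 2×15.999 = 157.553 → 157.55 g/mol.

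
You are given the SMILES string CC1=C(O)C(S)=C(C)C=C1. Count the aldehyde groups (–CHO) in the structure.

Scan the SMILES for the aldehyde motif — none present.
Groups that are present: 1 hydroxyl, 1 thiol.

0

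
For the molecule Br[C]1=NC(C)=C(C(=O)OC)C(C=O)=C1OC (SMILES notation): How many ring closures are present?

In SMILES, each pair of matching ring-closure digits denotes one ring-closing bond; the number of such bonds equals the number of independent rings.
Ring-closure bonds here: 1.

1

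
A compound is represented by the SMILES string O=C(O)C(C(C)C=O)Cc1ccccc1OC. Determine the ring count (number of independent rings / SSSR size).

1

In SMILES, each pair of matching ring-closure digits denotes one ring-closing bond; the number of such bonds equals the number of independent rings.
Ring-closure bonds here: 1.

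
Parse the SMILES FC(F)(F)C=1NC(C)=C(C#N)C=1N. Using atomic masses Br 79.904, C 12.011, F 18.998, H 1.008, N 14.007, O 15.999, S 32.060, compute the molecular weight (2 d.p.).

189.14 g/mol

First, the molecular formula is C7H6F3N3 (counting implicit H from valence).
  C: 7 × 12.011 = 84.077
  F: 3 × 18.998 = 56.994
  H: 6 × 1.008 = 6.048
  N: 3 × 14.007 = 42.021
Sum: 7×12.011 + 3×18.998 + 6×1.008 + 3×14.007 = 189.140 → 189.14 g/mol.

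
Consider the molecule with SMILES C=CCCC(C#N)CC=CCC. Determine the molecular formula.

Walk through each heavy atom and fill implicit hydrogens from standard valence (C 4, N 3, O 2, S 2, halogen 1):
  atom 1: C, bond orders sum to 2 (valence 4) → 2 H
  atom 2: C, bond orders sum to 3 (valence 4) → 1 H
  atom 3: C, bond orders sum to 2 (valence 4) → 2 H
  atom 4: C, bond orders sum to 2 (valence 4) → 2 H
  atom 5: C, bond orders sum to 3 (valence 4) → 1 H
  atom 6: C, bond orders sum to 4 (valence 4) → 0 H
  atom 7: N, bond orders sum to 3 (valence 3) → 0 H
  atom 8: C, bond orders sum to 2 (valence 4) → 2 H
  atom 9: C, bond orders sum to 3 (valence 4) → 1 H
  atom 10: C, bond orders sum to 3 (valence 4) → 1 H
  atom 11: C, bond orders sum to 2 (valence 4) → 2 H
  atom 12: C, bond orders sum to 1 (valence 4) → 3 H
Totals → C:11, H:17, N:1.

C11H17N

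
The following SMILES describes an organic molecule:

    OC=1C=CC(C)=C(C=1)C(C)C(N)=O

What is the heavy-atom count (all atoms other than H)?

Every atom symbol written in the SMILES (organic subset) is one heavy atom; implicit H are not written.
Heavy atoms by element → C:10, N:1, O:2.
Total: 13.

13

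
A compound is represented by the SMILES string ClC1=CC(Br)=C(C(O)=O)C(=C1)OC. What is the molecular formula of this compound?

C8H6BrClO3

Walk through each heavy atom and fill implicit hydrogens from standard valence (C 4, N 3, O 2, S 2, halogen 1):
  atom 1: Cl (halogen, monovalent) → 0 H
  atom 2: C, bond orders sum to 4 (valence 4) → 0 H
  atom 3: C, bond orders sum to 3 (valence 4) → 1 H
  atom 4: C, bond orders sum to 4 (valence 4) → 0 H
  atom 5: Br (halogen, monovalent) → 0 H
  atom 6: C, bond orders sum to 4 (valence 4) → 0 H
  atom 7: C, bond orders sum to 4 (valence 4) → 0 H
  atom 8: O, bond orders sum to 1 (valence 2) → 1 H
  atom 9: O, bond orders sum to 2 (valence 2) → 0 H
  atom 10: C, bond orders sum to 4 (valence 4) → 0 H
  atom 11: C, bond orders sum to 3 (valence 4) → 1 H
  atom 12: O, bond orders sum to 2 (valence 2) → 0 H
  atom 13: C, bond orders sum to 1 (valence 4) → 3 H
Totals → C:8, H:6, Br:1, Cl:1, O:3.
In Hill order: C8H6BrClO3.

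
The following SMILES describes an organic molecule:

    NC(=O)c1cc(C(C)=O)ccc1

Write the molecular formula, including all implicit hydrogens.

C9H9NO2

Walk through each heavy atom and fill implicit hydrogens from standard valence (C 4, N 3, O 2, S 2, halogen 1); for lowercase aromatic atoms, an aromatic c carries 1 H when it has two neighbours and 0 H with three, and aromatic n carries 0 H:
  atom 1: N, bond orders sum to 1 (valence 3) → 2 H
  atom 2: C, bond orders sum to 4 (valence 4) → 0 H
  atom 3: O, bond orders sum to 2 (valence 2) → 0 H
  atom 4: aromatic c, 3 neighbours → 0 H
  atom 5: aromatic c, 2 neighbours → 1 H
  atom 6: aromatic c, 3 neighbours → 0 H
  atom 7: C, bond orders sum to 4 (valence 4) → 0 H
  atom 8: C, bond orders sum to 1 (valence 4) → 3 H
  atom 9: O, bond orders sum to 2 (valence 2) → 0 H
  atom 10: aromatic c, 2 neighbours → 1 H
  atom 11: aromatic c, 2 neighbours → 1 H
  atom 12: aromatic c, 2 neighbours → 1 H
Totals → C:9, H:9, N:1, O:2.
In Hill order: C9H9NO2.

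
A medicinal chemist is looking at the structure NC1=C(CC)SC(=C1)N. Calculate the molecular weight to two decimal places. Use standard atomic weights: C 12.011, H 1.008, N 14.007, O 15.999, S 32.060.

First, the molecular formula is C6H10N2S (counting implicit H from valence).
  C: 6 × 12.011 = 72.066
  H: 10 × 1.008 = 10.080
  N: 2 × 14.007 = 28.014
  S: 1 × 32.060 = 32.060
Sum: 6×12.011 + 10×1.008 + 2×14.007 + 1×32.060 = 142.220 → 142.22 g/mol.

142.22 g/mol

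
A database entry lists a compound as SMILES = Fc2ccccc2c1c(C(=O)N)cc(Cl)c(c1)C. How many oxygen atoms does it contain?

1

Scan the SMILES for O atoms (remember two-letter symbols like Cl and Br are single atoms).
Oxygen count: 1.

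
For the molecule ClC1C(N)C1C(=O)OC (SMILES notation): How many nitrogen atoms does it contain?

Scan the SMILES for N atoms (remember two-letter symbols like Cl and Br are single atoms).
Nitrogen count: 1.

1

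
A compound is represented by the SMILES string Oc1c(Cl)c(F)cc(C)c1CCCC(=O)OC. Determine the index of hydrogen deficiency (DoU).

Molecular formula: C12H14ClFO3.
DoU = (2C + 2 + N − H − X) / 2, where X is the halogen count and O/S are ignored.
    = (2·12 + 2 + 0 − 14 − 2) / 2 = 10 / 2 = 5.

5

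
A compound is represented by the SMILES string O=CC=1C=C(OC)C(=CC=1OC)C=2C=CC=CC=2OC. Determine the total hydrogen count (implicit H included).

Walk through each heavy atom and fill implicit hydrogens from standard valence (C 4, N 3, O 2, S 2, halogen 1):
  atom 1: O, bond orders sum to 2 (valence 2) → 0 H
  atom 2: C, bond orders sum to 3 (valence 4) → 1 H
  atom 3: C, bond orders sum to 4 (valence 4) → 0 H
  atom 4: C, bond orders sum to 3 (valence 4) → 1 H
  atom 5: C, bond orders sum to 4 (valence 4) → 0 H
  atom 6: O, bond orders sum to 2 (valence 2) → 0 H
  atom 7: C, bond orders sum to 1 (valence 4) → 3 H
  atom 8: C, bond orders sum to 4 (valence 4) → 0 H
  atom 9: C, bond orders sum to 3 (valence 4) → 1 H
  atom 10: C, bond orders sum to 4 (valence 4) → 0 H
  atom 11: O, bond orders sum to 2 (valence 2) → 0 H
  atom 12: C, bond orders sum to 1 (valence 4) → 3 H
  atom 13: C, bond orders sum to 4 (valence 4) → 0 H
  atom 14: C, bond orders sum to 3 (valence 4) → 1 H
  atom 15: C, bond orders sum to 3 (valence 4) → 1 H
  atom 16: C, bond orders sum to 3 (valence 4) → 1 H
  atom 17: C, bond orders sum to 3 (valence 4) → 1 H
  atom 18: C, bond orders sum to 4 (valence 4) → 0 H
  atom 19: O, bond orders sum to 2 (valence 2) → 0 H
  atom 20: C, bond orders sum to 1 (valence 4) → 3 H
Total hydrogens: 16.

16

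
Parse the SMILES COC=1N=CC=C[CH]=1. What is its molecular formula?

C6H7NO

Walk through each heavy atom and fill implicit hydrogens from standard valence (C 4, N 3, O 2, S 2, halogen 1):
  atom 1: C, bond orders sum to 1 (valence 4) → 3 H
  atom 2: O, bond orders sum to 2 (valence 2) → 0 H
  atom 3: C, bond orders sum to 4 (valence 4) → 0 H
  atom 4: N, bond orders sum to 3 (valence 3) → 0 H
  atom 5: C, bond orders sum to 3 (valence 4) → 1 H
  atom 6: C, bond orders sum to 3 (valence 4) → 1 H
  atom 7: C, bond orders sum to 3 (valence 4) → 1 H
  atom 8: C with explicit H count 1
Totals → C:6, H:7, N:1, O:1.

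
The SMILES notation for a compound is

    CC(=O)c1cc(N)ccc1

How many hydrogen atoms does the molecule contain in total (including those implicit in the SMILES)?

9

Walk through each heavy atom and fill implicit hydrogens from standard valence (C 4, N 3, O 2, S 2, halogen 1); for lowercase aromatic atoms, an aromatic c carries 1 H when it has two neighbours and 0 H with three, and aromatic n carries 0 H:
  atom 1: C, bond orders sum to 1 (valence 4) → 3 H
  atom 2: C, bond orders sum to 4 (valence 4) → 0 H
  atom 3: O, bond orders sum to 2 (valence 2) → 0 H
  atom 4: aromatic c, 3 neighbours → 0 H
  atom 5: aromatic c, 2 neighbours → 1 H
  atom 6: aromatic c, 3 neighbours → 0 H
  atom 7: N, bond orders sum to 1 (valence 3) → 2 H
  atom 8: aromatic c, 2 neighbours → 1 H
  atom 9: aromatic c, 2 neighbours → 1 H
  atom 10: aromatic c, 2 neighbours → 1 H
Total hydrogens: 9.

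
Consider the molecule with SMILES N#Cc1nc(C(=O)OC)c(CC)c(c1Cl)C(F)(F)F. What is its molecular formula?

C11H8ClF3N2O2

Walk through each heavy atom and fill implicit hydrogens from standard valence (C 4, N 3, O 2, S 2, halogen 1); for lowercase aromatic atoms, an aromatic c carries 1 H when it has two neighbours and 0 H with three, and aromatic n carries 0 H:
  atom 1: N, bond orders sum to 3 (valence 3) → 0 H
  atom 2: C, bond orders sum to 4 (valence 4) → 0 H
  atom 3: aromatic c, 3 neighbours → 0 H
  atom 4: aromatic n, 2 neighbours → 0 H
  atom 5: aromatic c, 3 neighbours → 0 H
  atom 6: C, bond orders sum to 4 (valence 4) → 0 H
  atom 7: O, bond orders sum to 2 (valence 2) → 0 H
  atom 8: O, bond orders sum to 2 (valence 2) → 0 H
  atom 9: C, bond orders sum to 1 (valence 4) → 3 H
  atom 10: aromatic c, 3 neighbours → 0 H
  atom 11: C, bond orders sum to 2 (valence 4) → 2 H
  atom 12: C, bond orders sum to 1 (valence 4) → 3 H
  atom 13: aromatic c, 3 neighbours → 0 H
  atom 14: aromatic c, 3 neighbours → 0 H
  atom 15: Cl (halogen, monovalent) → 0 H
  atom 16: C, bond orders sum to 4 (valence 4) → 0 H
  atom 17: F (halogen, monovalent) → 0 H
  atom 18: F (halogen, monovalent) → 0 H
  atom 19: F (halogen, monovalent) → 0 H
Totals → C:11, H:8, Cl:1, F:3, N:2, O:2.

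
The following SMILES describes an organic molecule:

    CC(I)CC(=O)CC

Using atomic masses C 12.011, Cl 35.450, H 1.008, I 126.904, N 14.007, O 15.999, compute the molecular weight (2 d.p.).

First, the molecular formula is C6H11IO (counting implicit H from valence).
  C: 6 × 12.011 = 72.066
  H: 11 × 1.008 = 11.088
  I: 1 × 126.904 = 126.904
  O: 1 × 15.999 = 15.999
Sum: 6×12.011 + 11×1.008 + 1×126.904 + 1×15.999 = 226.057 → 226.06 g/mol.

226.06 g/mol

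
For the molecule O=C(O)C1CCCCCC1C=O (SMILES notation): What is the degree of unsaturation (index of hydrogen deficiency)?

3

Degree of unsaturation = (number of rings) + (number of π bonds).
Ring closures in the SMILES: 1.
π bonds: 2 double bonds (each 1 DoU) → 2 DoU from unsaturation.
Total DoU = 1 + 2 = 3.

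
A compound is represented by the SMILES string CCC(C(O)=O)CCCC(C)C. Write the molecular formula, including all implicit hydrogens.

Walk through each heavy atom and fill implicit hydrogens from standard valence (C 4, N 3, O 2, S 2, halogen 1):
  atom 1: C, bond orders sum to 1 (valence 4) → 3 H
  atom 2: C, bond orders sum to 2 (valence 4) → 2 H
  atom 3: C, bond orders sum to 3 (valence 4) → 1 H
  atom 4: C, bond orders sum to 4 (valence 4) → 0 H
  atom 5: O, bond orders sum to 1 (valence 2) → 1 H
  atom 6: O, bond orders sum to 2 (valence 2) → 0 H
  atom 7: C, bond orders sum to 2 (valence 4) → 2 H
  atom 8: C, bond orders sum to 2 (valence 4) → 2 H
  atom 9: C, bond orders sum to 2 (valence 4) → 2 H
  atom 10: C, bond orders sum to 3 (valence 4) → 1 H
  atom 11: C, bond orders sum to 1 (valence 4) → 3 H
  atom 12: C, bond orders sum to 1 (valence 4) → 3 H
Totals → C:10, H:20, O:2.

C10H20O2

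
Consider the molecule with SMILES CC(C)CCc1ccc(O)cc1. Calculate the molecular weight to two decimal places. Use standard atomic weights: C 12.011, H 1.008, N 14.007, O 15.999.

First, the molecular formula is C11H16O (counting implicit H from valence).
  C: 11 × 12.011 = 132.121
  H: 16 × 1.008 = 16.128
  O: 1 × 15.999 = 15.999
Sum: 11×12.011 + 16×1.008 + 1×15.999 = 164.248 → 164.25 g/mol.

164.25 g/mol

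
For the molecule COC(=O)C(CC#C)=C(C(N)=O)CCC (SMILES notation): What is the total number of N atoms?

Scan the SMILES for N atoms (remember two-letter symbols like Cl and Br are single atoms).
Nitrogen count: 1.

1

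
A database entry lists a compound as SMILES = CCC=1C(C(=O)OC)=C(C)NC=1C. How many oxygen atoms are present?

2

Scan the SMILES for O atoms (remember two-letter symbols like Cl and Br are single atoms).
Oxygen count: 2.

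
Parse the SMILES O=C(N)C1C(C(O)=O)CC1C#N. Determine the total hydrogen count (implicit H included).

8

Walk through each heavy atom and fill implicit hydrogens from standard valence (C 4, N 3, O 2, S 2, halogen 1):
  atom 1: O, bond orders sum to 2 (valence 2) → 0 H
  atom 2: C, bond orders sum to 4 (valence 4) → 0 H
  atom 3: N, bond orders sum to 1 (valence 3) → 2 H
  atom 4: C, bond orders sum to 3 (valence 4) → 1 H
  atom 5: C, bond orders sum to 3 (valence 4) → 1 H
  atom 6: C, bond orders sum to 4 (valence 4) → 0 H
  atom 7: O, bond orders sum to 1 (valence 2) → 1 H
  atom 8: O, bond orders sum to 2 (valence 2) → 0 H
  atom 9: C, bond orders sum to 2 (valence 4) → 2 H
  atom 10: C, bond orders sum to 3 (valence 4) → 1 H
  atom 11: C, bond orders sum to 4 (valence 4) → 0 H
  atom 12: N, bond orders sum to 3 (valence 3) → 0 H
Total hydrogens: 8.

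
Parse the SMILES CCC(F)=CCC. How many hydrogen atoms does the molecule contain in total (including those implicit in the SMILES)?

Walk through each heavy atom and fill implicit hydrogens from standard valence (C 4, N 3, O 2, S 2, halogen 1):
  atom 1: C, bond orders sum to 1 (valence 4) → 3 H
  atom 2: C, bond orders sum to 2 (valence 4) → 2 H
  atom 3: C, bond orders sum to 4 (valence 4) → 0 H
  atom 4: F (halogen, monovalent) → 0 H
  atom 5: C, bond orders sum to 3 (valence 4) → 1 H
  atom 6: C, bond orders sum to 2 (valence 4) → 2 H
  atom 7: C, bond orders sum to 1 (valence 4) → 3 H
Total hydrogens: 11.

11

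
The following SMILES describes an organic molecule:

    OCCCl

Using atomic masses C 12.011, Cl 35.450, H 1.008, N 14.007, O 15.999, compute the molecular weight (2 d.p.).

First, the molecular formula is C2H5ClO (counting implicit H from valence).
  C: 2 × 12.011 = 24.022
  Cl: 1 × 35.450 = 35.450
  H: 5 × 1.008 = 5.040
  O: 1 × 15.999 = 15.999
Sum: 2×12.011 + 1×35.450 + 5×1.008 + 1×15.999 = 80.511 → 80.51 g/mol.

80.51 g/mol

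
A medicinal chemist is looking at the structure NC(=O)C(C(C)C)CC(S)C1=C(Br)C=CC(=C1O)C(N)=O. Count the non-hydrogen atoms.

21

Every atom symbol written in the SMILES (organic subset) is one heavy atom; implicit H are not written.
Heavy atoms by element → Br:1, C:14, N:2, O:3, S:1.
Total: 21.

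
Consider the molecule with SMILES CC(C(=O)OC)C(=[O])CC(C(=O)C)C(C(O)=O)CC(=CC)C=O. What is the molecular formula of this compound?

C16H22O7

Walk through each heavy atom and fill implicit hydrogens from standard valence (C 4, N 3, O 2, S 2, halogen 1):
  atom 1: C, bond orders sum to 1 (valence 4) → 3 H
  atom 2: C, bond orders sum to 3 (valence 4) → 1 H
  atom 3: C, bond orders sum to 4 (valence 4) → 0 H
  atom 4: O, bond orders sum to 2 (valence 2) → 0 H
  atom 5: O, bond orders sum to 2 (valence 2) → 0 H
  atom 6: C, bond orders sum to 1 (valence 4) → 3 H
  atom 7: C, bond orders sum to 4 (valence 4) → 0 H
  atom 8: O with explicit H count 0
  atom 9: C, bond orders sum to 2 (valence 4) → 2 H
  atom 10: C, bond orders sum to 3 (valence 4) → 1 H
  atom 11: C, bond orders sum to 4 (valence 4) → 0 H
  atom 12: O, bond orders sum to 2 (valence 2) → 0 H
  atom 13: C, bond orders sum to 1 (valence 4) → 3 H
  atom 14: C, bond orders sum to 3 (valence 4) → 1 H
  atom 15: C, bond orders sum to 4 (valence 4) → 0 H
  atom 16: O, bond orders sum to 1 (valence 2) → 1 H
  atom 17: O, bond orders sum to 2 (valence 2) → 0 H
  atom 18: C, bond orders sum to 2 (valence 4) → 2 H
  atom 19: C, bond orders sum to 4 (valence 4) → 0 H
  atom 20: C, bond orders sum to 3 (valence 4) → 1 H
  atom 21: C, bond orders sum to 1 (valence 4) → 3 H
  atom 22: C, bond orders sum to 3 (valence 4) → 1 H
  atom 23: O, bond orders sum to 2 (valence 2) → 0 H
Totals → C:16, H:22, O:7.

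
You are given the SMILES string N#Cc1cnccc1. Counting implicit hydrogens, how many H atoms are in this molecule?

Walk through each heavy atom and fill implicit hydrogens from standard valence (C 4, N 3, O 2, S 2, halogen 1); for lowercase aromatic atoms, an aromatic c carries 1 H when it has two neighbours and 0 H with three, and aromatic n carries 0 H:
  atom 1: N, bond orders sum to 3 (valence 3) → 0 H
  atom 2: C, bond orders sum to 4 (valence 4) → 0 H
  atom 3: aromatic c, 3 neighbours → 0 H
  atom 4: aromatic c, 2 neighbours → 1 H
  atom 5: aromatic n, 2 neighbours → 0 H
  atom 6: aromatic c, 2 neighbours → 1 H
  atom 7: aromatic c, 2 neighbours → 1 H
  atom 8: aromatic c, 2 neighbours → 1 H
Total hydrogens: 4.

4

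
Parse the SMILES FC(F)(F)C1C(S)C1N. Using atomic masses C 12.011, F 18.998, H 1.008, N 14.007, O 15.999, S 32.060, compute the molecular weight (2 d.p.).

157.15 g/mol

First, the molecular formula is C4H6F3NS (counting implicit H from valence).
  C: 4 × 12.011 = 48.044
  F: 3 × 18.998 = 56.994
  H: 6 × 1.008 = 6.048
  N: 1 × 14.007 = 14.007
  S: 1 × 32.060 = 32.060
Sum: 4×12.011 + 3×18.998 + 6×1.008 + 1×14.007 + 1×32.060 = 157.153 → 157.15 g/mol.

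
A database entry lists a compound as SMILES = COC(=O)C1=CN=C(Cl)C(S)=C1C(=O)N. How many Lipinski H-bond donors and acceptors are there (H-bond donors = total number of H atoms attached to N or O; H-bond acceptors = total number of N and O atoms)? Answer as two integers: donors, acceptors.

2, 5

Donors: find every N or O and count the H atoms it carries.
  atom 2 (O): bond orders sum to 2 → 0 H
  atom 4 (O): bond orders sum to 2 → 0 H
  atom 7 (N): bond orders sum to 3 → 0 H
  atom 14 (O): bond orders sum to 2 → 0 H
  atom 15 (N): bond orders sum to 1 → 2 H
Lipinski HBD = 2.
Acceptors: N atoms = 2, O atoms = 3 → HBA = 5.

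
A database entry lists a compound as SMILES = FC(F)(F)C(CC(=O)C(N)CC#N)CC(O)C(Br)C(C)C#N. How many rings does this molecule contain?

0

In SMILES, each pair of matching ring-closure digits denotes one ring-closing bond; the number of such bonds equals the number of independent rings.
Ring-closure bonds here: 0.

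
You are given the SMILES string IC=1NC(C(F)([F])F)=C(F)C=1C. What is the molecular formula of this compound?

C6H4F4IN

Walk through each heavy atom and fill implicit hydrogens from standard valence (C 4, N 3, O 2, S 2, halogen 1):
  atom 1: I (halogen, monovalent) → 0 H
  atom 2: C, bond orders sum to 4 (valence 4) → 0 H
  atom 3: N, bond orders sum to 2 (valence 3) → 1 H
  atom 4: C, bond orders sum to 4 (valence 4) → 0 H
  atom 5: C, bond orders sum to 4 (valence 4) → 0 H
  atom 6: F (halogen, monovalent) → 0 H
  atom 7: F with explicit H count 0
  atom 8: F (halogen, monovalent) → 0 H
  atom 9: C, bond orders sum to 4 (valence 4) → 0 H
  atom 10: F (halogen, monovalent) → 0 H
  atom 11: C, bond orders sum to 4 (valence 4) → 0 H
  atom 12: C, bond orders sum to 1 (valence 4) → 3 H
Totals → C:6, H:4, F:4, I:1, N:1.
In Hill order: C6H4F4IN.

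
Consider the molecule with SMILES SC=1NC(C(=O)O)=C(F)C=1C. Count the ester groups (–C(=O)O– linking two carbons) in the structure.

0

Scan the SMILES for the ester motif — none present.
Groups that are present: 1 carboxylic acid, 1 thiol.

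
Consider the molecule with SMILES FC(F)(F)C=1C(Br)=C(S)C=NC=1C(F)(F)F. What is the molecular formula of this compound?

Walk through each heavy atom and fill implicit hydrogens from standard valence (C 4, N 3, O 2, S 2, halogen 1):
  atom 1: F (halogen, monovalent) → 0 H
  atom 2: C, bond orders sum to 4 (valence 4) → 0 H
  atom 3: F (halogen, monovalent) → 0 H
  atom 4: F (halogen, monovalent) → 0 H
  atom 5: C, bond orders sum to 4 (valence 4) → 0 H
  atom 6: C, bond orders sum to 4 (valence 4) → 0 H
  atom 7: Br (halogen, monovalent) → 0 H
  atom 8: C, bond orders sum to 4 (valence 4) → 0 H
  atom 9: S, bond orders sum to 1 (valence 2) → 1 H
  atom 10: C, bond orders sum to 3 (valence 4) → 1 H
  atom 11: N, bond orders sum to 3 (valence 3) → 0 H
  atom 12: C, bond orders sum to 4 (valence 4) → 0 H
  atom 13: C, bond orders sum to 4 (valence 4) → 0 H
  atom 14: F (halogen, monovalent) → 0 H
  atom 15: F (halogen, monovalent) → 0 H
  atom 16: F (halogen, monovalent) → 0 H
Totals → C:7, H:2, Br:1, F:6, N:1, S:1.

C7H2BrF6NS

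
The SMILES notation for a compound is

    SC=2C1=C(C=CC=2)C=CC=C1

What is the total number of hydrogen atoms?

8

Walk through each heavy atom and fill implicit hydrogens from standard valence (C 4, N 3, O 2, S 2, halogen 1):
  atom 1: S, bond orders sum to 1 (valence 2) → 1 H
  atom 2: C, bond orders sum to 4 (valence 4) → 0 H
  atom 3: C, bond orders sum to 4 (valence 4) → 0 H
  atom 4: C, bond orders sum to 4 (valence 4) → 0 H
  atom 5: C, bond orders sum to 3 (valence 4) → 1 H
  atom 6: C, bond orders sum to 3 (valence 4) → 1 H
  atom 7: C, bond orders sum to 3 (valence 4) → 1 H
  atom 8: C, bond orders sum to 3 (valence 4) → 1 H
  atom 9: C, bond orders sum to 3 (valence 4) → 1 H
  atom 10: C, bond orders sum to 3 (valence 4) → 1 H
  atom 11: C, bond orders sum to 3 (valence 4) → 1 H
Total hydrogens: 8.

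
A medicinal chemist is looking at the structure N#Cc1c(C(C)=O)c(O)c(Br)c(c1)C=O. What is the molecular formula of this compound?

Walk through each heavy atom and fill implicit hydrogens from standard valence (C 4, N 3, O 2, S 2, halogen 1); for lowercase aromatic atoms, an aromatic c carries 1 H when it has two neighbours and 0 H with three, and aromatic n carries 0 H:
  atom 1: N, bond orders sum to 3 (valence 3) → 0 H
  atom 2: C, bond orders sum to 4 (valence 4) → 0 H
  atom 3: aromatic c, 3 neighbours → 0 H
  atom 4: aromatic c, 3 neighbours → 0 H
  atom 5: C, bond orders sum to 4 (valence 4) → 0 H
  atom 6: C, bond orders sum to 1 (valence 4) → 3 H
  atom 7: O, bond orders sum to 2 (valence 2) → 0 H
  atom 8: aromatic c, 3 neighbours → 0 H
  atom 9: O, bond orders sum to 1 (valence 2) → 1 H
  atom 10: aromatic c, 3 neighbours → 0 H
  atom 11: Br (halogen, monovalent) → 0 H
  atom 12: aromatic c, 3 neighbours → 0 H
  atom 13: aromatic c, 2 neighbours → 1 H
  atom 14: C, bond orders sum to 3 (valence 4) → 1 H
  atom 15: O, bond orders sum to 2 (valence 2) → 0 H
Totals → C:10, H:6, Br:1, N:1, O:3.

C10H6BrNO3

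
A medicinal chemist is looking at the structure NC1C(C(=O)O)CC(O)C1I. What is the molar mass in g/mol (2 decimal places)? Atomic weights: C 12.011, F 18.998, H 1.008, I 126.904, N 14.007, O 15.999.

First, the molecular formula is C6H10INO3 (counting implicit H from valence).
  C: 6 × 12.011 = 72.066
  H: 10 × 1.008 = 10.080
  I: 1 × 126.904 = 126.904
  N: 1 × 14.007 = 14.007
  O: 3 × 15.999 = 47.997
Sum: 6×12.011 + 10×1.008 + 1×126.904 + 1×14.007 + 3×15.999 = 271.054 → 271.05 g/mol.

271.05 g/mol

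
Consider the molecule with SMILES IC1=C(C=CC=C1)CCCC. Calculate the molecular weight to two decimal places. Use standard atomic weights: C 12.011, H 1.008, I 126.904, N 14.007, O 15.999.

260.12 g/mol

First, the molecular formula is C10H13I (counting implicit H from valence).
  C: 10 × 12.011 = 120.110
  H: 13 × 1.008 = 13.104
  I: 1 × 126.904 = 126.904
Sum: 10×12.011 + 13×1.008 + 1×126.904 = 260.118 → 260.12 g/mol.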